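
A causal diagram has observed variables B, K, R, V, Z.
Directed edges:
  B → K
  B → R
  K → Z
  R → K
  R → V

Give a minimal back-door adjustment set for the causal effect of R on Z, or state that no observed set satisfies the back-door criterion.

desc(R)\{R}={K,V,Z}; candidates ⊆ {B}.
size 0: {}; under {} R still reaches {B,K,Z} ∋ Z.
{B}: R⊥Z given {B} in G with R→· removed — back-door holds.

R→Z: minimal back-door set {B}.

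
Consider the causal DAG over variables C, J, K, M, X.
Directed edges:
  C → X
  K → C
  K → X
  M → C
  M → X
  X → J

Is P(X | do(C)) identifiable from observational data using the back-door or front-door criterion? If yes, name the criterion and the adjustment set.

desc(C)\{C}={J,X}; candidates ⊆ {K,M}.
size 0: {}; under {} C still reaches {J,K,M,X} ∋ X.
size 1: {K}, {M}; under {K} C still reaches {J,M,X} ∋ X.
{K,M}: C⊥X given {K,M} in G with C→· removed — back-door holds.
P(X|do(C)) = Σ_{K,M} P(X|C,K,M)·P(K,M).

P(X|do(C)): backdoor, adjust for {K, M}.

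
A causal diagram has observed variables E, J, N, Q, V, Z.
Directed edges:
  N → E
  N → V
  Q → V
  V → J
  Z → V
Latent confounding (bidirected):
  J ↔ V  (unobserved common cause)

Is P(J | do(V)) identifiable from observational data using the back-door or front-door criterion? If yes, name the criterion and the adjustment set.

P(J|do(V)): not identifiable (no BD/FD set).

desc(V)\{V}={J}; candidates ⊆ {E,N,Q,Z}.
V↔J: latent back-door arc(s) into V.
size 0: {}; under {} V still reaches {E,J,N,Q,Z} ∋ J.
size 1: {E}, {N}, {Q} …(+1); under {E} V still reaches {J,N,Q,Z} ∋ J.
size 2: {E,N}, {E,Q}, {E,Z} …(+3); under {E,N} V still reaches {J,Q,Z} ∋ J.
V↔J cannot be blocked by any observed set — no back-door set.
No mediator lies on a directed V→…→J path.
Neither criterion identifies P(J|do(V)) in this graph.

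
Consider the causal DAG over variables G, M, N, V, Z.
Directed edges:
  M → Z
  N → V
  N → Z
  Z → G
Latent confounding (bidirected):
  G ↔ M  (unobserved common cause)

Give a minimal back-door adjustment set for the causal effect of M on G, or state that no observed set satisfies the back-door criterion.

M→G: no observed back-door set.

desc(M)\{M}={G,Z}; candidates ⊆ {N,V}.
M↔G: latent back-door arc(s) into M.
size 0: {}; under {} M still reaches {G} ∋ G.
size 1: {N}, {V}; under {N} M still reaches {G} ∋ G.
size 2: {N,V}; under {N,V} M still reaches {G} ∋ G.
M↔G cannot be blocked by any observed set — no back-door set.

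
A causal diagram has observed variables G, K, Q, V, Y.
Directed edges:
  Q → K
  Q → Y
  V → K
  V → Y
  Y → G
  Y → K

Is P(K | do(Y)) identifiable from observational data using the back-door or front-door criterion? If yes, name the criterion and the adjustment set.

desc(Y)\{Y}={G,K}; candidates ⊆ {Q,V}.
size 0: {}; under {} Y still reaches {K,Q,V} ∋ K.
size 1: {Q}, {V}; under {Q} Y still reaches {K,V} ∋ K.
{Q,V}: Y⊥K given {Q,V} in G with Y→· removed — back-door holds.
P(K|do(Y)) = Σ_{Q,V} P(K|Y,Q,V)·P(Q,V).

P(K|do(Y)): backdoor, adjust for {Q, V}.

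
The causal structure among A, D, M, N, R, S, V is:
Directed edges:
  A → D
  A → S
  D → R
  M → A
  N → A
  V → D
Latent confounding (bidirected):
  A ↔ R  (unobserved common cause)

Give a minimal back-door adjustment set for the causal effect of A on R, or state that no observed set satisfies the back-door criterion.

A→R: no observed back-door set.

desc(A)\{A}={D,R,S}; candidates ⊆ {M,N,V}.
A↔R: latent back-door arc(s) into A.
size 0: {}; under {} A still reaches {M,N,R} ∋ R.
size 1: {M}, {N}, {V}; under {M} A still reaches {N,R} ∋ R.
size 2: {M,N}, {M,V}, {N,V}; under {M,N} A still reaches {R} ∋ R.
A↔R cannot be blocked by any observed set — no back-door set.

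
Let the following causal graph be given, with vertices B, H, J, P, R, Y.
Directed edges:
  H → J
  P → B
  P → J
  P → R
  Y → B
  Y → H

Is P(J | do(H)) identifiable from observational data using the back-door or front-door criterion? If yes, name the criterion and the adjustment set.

P(J|do(H)): backdoor, adjust for ∅.

desc(H)\{H}={J}; candidates ⊆ {B,P,R,Y}.
∅: H⊥J given ∅ in G with H→· removed — back-door holds.
P(J|do(H)) = P(J|H) — no adjustment needed.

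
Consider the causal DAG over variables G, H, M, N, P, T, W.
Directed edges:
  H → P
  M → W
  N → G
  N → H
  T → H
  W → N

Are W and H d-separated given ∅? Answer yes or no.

No — W and H are d-connected given ∅.

Bayes-Ball from W | ∅ reaches {G,H,M,N,P}.
H ∈ reach(W|∅) ⇒ W ⊥̸ H | ∅.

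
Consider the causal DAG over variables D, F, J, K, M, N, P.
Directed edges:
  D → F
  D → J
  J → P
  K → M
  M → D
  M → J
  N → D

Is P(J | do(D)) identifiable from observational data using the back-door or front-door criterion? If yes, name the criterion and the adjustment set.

desc(D)\{D}={F,J,P}; candidates ⊆ {K,M,N}.
size 0: {}; under {} D still reaches {J,K,M,N,P} ∋ J.
{M}: D⊥J given {M} in G with D→· removed — back-door holds.
P(J|do(D)) = Σ_{M} P(J|D,M)·P(M).

P(J|do(D)): backdoor, adjust for {M}.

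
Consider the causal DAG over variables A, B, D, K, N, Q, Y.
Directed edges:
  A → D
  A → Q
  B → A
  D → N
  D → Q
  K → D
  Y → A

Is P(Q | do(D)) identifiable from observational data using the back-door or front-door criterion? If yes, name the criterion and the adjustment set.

P(Q|do(D)): backdoor, adjust for {A}.

desc(D)\{D}={N,Q}; candidates ⊆ {A,B,K,Y}.
size 0: {}; under {} D still reaches {A,B,K,Q,Y} ∋ Q.
{A}: D⊥Q given {A} in G with D→· removed — back-door holds.
P(Q|do(D)) = Σ_{A} P(Q|D,A)·P(A).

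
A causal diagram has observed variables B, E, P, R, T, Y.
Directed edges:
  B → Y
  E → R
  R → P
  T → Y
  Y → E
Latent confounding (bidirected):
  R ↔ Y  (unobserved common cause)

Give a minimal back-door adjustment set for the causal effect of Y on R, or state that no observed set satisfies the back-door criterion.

desc(Y)\{Y}={E,P,R}; candidates ⊆ {B,T}.
Y↔R: latent back-door arc(s) into Y.
size 0: {}; under {} Y still reaches {B,P,R,T} ∋ R.
size 1: {B}, {T}; under {B} Y still reaches {P,R,T} ∋ R.
size 2: {B,T}; under {B,T} Y still reaches {P,R} ∋ R.
Y↔R cannot be blocked by any observed set — no back-door set.

Y→R: no observed back-door set.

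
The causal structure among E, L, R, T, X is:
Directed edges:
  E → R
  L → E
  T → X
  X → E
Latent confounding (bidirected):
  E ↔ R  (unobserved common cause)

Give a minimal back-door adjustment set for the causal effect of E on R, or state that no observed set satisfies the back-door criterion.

desc(E)\{E}={R}; candidates ⊆ {L,T,X}.
E↔R: latent back-door arc(s) into E.
size 0: {}; under {} E still reaches {L,R,T,X} ∋ R.
size 1: {L}, {T}, {X}; under {L} E still reaches {R,T,X} ∋ R.
size 2: {L,T}, {L,X}, {T,X}; under {L,T} E still reaches {R,X} ∋ R.
E↔R cannot be blocked by any observed set — no back-door set.

E→R: no observed back-door set.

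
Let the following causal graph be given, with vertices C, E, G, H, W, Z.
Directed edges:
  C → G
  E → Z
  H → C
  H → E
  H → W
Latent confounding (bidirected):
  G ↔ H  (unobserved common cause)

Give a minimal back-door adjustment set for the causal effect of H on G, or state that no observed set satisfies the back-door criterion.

desc(H)\{H}={C,E,G,W,Z}; candidates ⊆ {—}.
H↔G: latent back-door arc(s) into H.
size 0: {}; under {} H still reaches {G} ∋ G.
H↔G cannot be blocked by any observed set — no back-door set.

H→G: no observed back-door set.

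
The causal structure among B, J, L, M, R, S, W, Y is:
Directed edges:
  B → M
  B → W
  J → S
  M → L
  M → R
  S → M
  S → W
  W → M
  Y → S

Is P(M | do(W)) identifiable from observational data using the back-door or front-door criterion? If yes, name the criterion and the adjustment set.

P(M|do(W)): backdoor, adjust for {B, S}.

desc(W)\{W}={L,M,R}; candidates ⊆ {B,J,S,Y}.
size 0: {}; under {} W still reaches {B,J,L,M,R,S,Y} ∋ M.
size 1: {B}, {J}, {S} …(+1); under {B} W still reaches {J,L,M,R,S,Y} ∋ M.
{B,S}: W⊥M given {B,S} in G with W→· removed — back-door holds.
P(M|do(W)) = Σ_{B,S} P(M|W,B,S)·P(B,S).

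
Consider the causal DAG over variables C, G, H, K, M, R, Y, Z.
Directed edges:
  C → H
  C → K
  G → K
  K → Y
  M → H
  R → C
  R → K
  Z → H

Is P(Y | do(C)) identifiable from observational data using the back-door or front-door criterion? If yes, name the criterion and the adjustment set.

P(Y|do(C)): backdoor, adjust for {R}.

desc(C)\{C}={H,K,Y}; candidates ⊆ {G,M,R,Z}.
size 0: {}; under {} C still reaches {K,R,Y} ∋ Y.
{R}: C⊥Y given {R} in G with C→· removed — back-door holds.
P(Y|do(C)) = Σ_{R} P(Y|C,R)·P(R).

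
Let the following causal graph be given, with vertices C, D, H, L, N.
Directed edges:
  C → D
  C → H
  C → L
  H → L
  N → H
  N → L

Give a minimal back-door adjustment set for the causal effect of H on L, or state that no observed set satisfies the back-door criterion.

H→L: minimal back-door set {C, N}.

desc(H)\{H}={L}; candidates ⊆ {C,D,N}.
size 0: {}; under {} H still reaches {C,D,L,N} ∋ L.
size 1: {C}, {D}, {N}; under {C} H still reaches {L,N} ∋ L.
{C,N}: H⊥L given {C,N} in G with H→· removed — back-door holds.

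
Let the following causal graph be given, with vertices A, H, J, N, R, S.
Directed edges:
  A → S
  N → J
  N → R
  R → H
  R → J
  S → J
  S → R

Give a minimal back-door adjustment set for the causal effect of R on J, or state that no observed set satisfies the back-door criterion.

desc(R)\{R}={H,J}; candidates ⊆ {A,N,S}.
size 0: {}; under {} R still reaches {A,J,N,S} ∋ J.
size 1: {A}, {N}, {S}; under {A} R still reaches {J,N,S} ∋ J.
{N,S}: R⊥J given {N,S} in G with R→· removed — back-door holds.

R→J: minimal back-door set {N, S}.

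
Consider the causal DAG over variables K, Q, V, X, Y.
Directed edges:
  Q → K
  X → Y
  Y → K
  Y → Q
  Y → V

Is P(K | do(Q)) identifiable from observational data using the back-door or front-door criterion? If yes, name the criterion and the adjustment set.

desc(Q)\{Q}={K}; candidates ⊆ {V,X,Y}.
size 0: {}; under {} Q still reaches {K,V,X,Y} ∋ K.
{Y}: Q⊥K given {Y} in G with Q→· removed — back-door holds.
P(K|do(Q)) = Σ_{Y} P(K|Q,Y)·P(Y).

P(K|do(Q)): backdoor, adjust for {Y}.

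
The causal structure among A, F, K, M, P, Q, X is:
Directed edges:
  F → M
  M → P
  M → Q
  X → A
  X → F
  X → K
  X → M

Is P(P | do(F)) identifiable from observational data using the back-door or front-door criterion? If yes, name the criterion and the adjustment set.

P(P|do(F)): backdoor, adjust for {X}.

desc(F)\{F}={M,P,Q}; candidates ⊆ {A,K,X}.
size 0: {}; under {} F still reaches {A,K,M,P,Q,X} ∋ P.
{X}: F⊥P given {X} in G with F→· removed — back-door holds.
P(P|do(F)) = Σ_{X} P(P|F,X)·P(X).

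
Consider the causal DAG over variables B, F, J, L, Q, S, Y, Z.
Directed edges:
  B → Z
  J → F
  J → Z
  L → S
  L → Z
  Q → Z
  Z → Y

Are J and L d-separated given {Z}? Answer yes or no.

Bayes-Ball from J | {Z} reaches {B,F,L,Q,S}.
L ∈ reach(J|{Z}) ⇒ J ⊥̸ L | {Z}.

No — J and L are d-connected given {Z}.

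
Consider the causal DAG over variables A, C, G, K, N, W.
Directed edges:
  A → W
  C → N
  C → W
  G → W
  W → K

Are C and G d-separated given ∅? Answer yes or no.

Bayes-Ball from C | ∅ reaches {K,N,W}.
G ∉ reach(C|∅) ⇒ C ⊥ G | ∅.

Yes — C ⊥ G | ∅.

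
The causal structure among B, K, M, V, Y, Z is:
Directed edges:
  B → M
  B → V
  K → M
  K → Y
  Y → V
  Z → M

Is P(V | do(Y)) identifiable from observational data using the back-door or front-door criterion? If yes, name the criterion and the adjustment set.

desc(Y)\{Y}={V}; candidates ⊆ {B,K,M,Z}.
∅: Y⊥V given ∅ in G with Y→· removed — back-door holds.
P(V|do(Y)) = P(V|Y) — no adjustment needed.

P(V|do(Y)): backdoor, adjust for ∅.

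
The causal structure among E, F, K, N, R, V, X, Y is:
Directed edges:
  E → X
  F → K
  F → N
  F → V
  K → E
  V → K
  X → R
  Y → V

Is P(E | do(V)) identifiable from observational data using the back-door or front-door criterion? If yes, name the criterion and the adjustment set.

desc(V)\{V}={E,K,R,X}; candidates ⊆ {F,N,Y}.
size 0: {}; under {} V still reaches {E,F,K,N,R,X,Y} ∋ E.
{F}: V⊥E given {F} in G with V→· removed — back-door holds.
P(E|do(V)) = Σ_{F} P(E|V,F)·P(F).

P(E|do(V)): backdoor, adjust for {F}.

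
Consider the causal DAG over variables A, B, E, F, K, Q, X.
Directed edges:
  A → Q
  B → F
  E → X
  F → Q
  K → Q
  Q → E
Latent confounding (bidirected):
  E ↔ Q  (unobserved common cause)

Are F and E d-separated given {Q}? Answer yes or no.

No — F and E are d-connected given {Q}.

Bayes-Ball from F | {Q} reaches {A,B,E,K,X}.
E ∈ reach(F|{Q}) ⇒ F ⊥̸ E | {Q}.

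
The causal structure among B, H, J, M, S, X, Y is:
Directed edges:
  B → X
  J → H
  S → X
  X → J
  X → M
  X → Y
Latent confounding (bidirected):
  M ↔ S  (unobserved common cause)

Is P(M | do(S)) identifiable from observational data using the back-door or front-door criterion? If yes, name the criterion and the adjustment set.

P(M|do(S)): frontdoor, adjust for {X}.

desc(S)\{S}={H,J,M,X,Y}; candidates ⊆ {B}.
S↔M: latent back-door arc(s) into S.
size 0: {}; under {} S still reaches {M} ∋ M.
size 1: {B}; under {B} S still reaches {M} ∋ M.
S↔M cannot be blocked by any observed set — no back-door set.
{X}: (i) intercepts every directed S→M path; (ii) no back-door S→{X}; (iii) {S} blocks every back-door {X}→M. Front-door holds.
P(M|do(S)) = Σ_{X} P(X|S) Σ_{S'} P(M|X,S')P(S').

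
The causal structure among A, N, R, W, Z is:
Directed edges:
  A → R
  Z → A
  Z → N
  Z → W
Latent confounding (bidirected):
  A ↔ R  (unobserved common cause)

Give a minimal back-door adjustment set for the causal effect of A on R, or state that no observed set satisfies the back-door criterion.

desc(A)\{A}={R}; candidates ⊆ {N,W,Z}.
A↔R: latent back-door arc(s) into A.
size 0: {}; under {} A still reaches {N,R,W,Z} ∋ R.
size 1: {N}, {W}, {Z}; under {N} A still reaches {R,W,Z} ∋ R.
size 2: {N,W}, {N,Z}, {W,Z}; under {N,W} A still reaches {R,Z} ∋ R.
A↔R cannot be blocked by any observed set — no back-door set.

A→R: no observed back-door set.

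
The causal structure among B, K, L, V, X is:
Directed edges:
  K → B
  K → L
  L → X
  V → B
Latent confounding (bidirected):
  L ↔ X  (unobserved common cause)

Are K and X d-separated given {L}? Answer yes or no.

Bayes-Ball from K | {L} reaches {B,X}.
X ∈ reach(K|{L}) ⇒ K ⊥̸ X | {L}.

No — K and X are d-connected given {L}.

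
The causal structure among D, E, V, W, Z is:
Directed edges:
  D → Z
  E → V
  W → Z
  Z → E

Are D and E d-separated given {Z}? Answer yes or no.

Bayes-Ball from D | {Z} reaches {W}.
E ∉ reach(D|{Z}) ⇒ D ⊥ E | {Z}.

Yes — D ⊥ E | {Z}.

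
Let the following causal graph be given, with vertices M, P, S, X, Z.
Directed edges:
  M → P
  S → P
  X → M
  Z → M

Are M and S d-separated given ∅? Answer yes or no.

Yes — M ⊥ S | ∅.

Bayes-Ball from M | ∅ reaches {P,X,Z}.
S ∉ reach(M|∅) ⇒ M ⊥ S | ∅.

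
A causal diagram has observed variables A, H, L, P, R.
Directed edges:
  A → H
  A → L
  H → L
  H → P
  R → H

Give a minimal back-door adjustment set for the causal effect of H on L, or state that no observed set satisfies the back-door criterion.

H→L: minimal back-door set {A}.

desc(H)\{H}={L,P}; candidates ⊆ {A,R}.
size 0: {}; under {} H still reaches {A,L,R} ∋ L.
{A}: H⊥L given {A} in G with H→· removed — back-door holds.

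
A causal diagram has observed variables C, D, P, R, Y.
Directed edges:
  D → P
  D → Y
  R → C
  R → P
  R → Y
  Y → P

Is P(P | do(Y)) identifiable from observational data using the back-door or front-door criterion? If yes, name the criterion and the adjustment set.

desc(Y)\{Y}={P}; candidates ⊆ {C,D,R}.
size 0: {}; under {} Y still reaches {C,D,P,R} ∋ P.
size 1: {C}, {D}, {R}; under {C} Y still reaches {D,P,R} ∋ P.
{D,R}: Y⊥P given {D,R} in G with Y→· removed — back-door holds.
P(P|do(Y)) = Σ_{D,R} P(P|Y,D,R)·P(D,R).

P(P|do(Y)): backdoor, adjust for {D, R}.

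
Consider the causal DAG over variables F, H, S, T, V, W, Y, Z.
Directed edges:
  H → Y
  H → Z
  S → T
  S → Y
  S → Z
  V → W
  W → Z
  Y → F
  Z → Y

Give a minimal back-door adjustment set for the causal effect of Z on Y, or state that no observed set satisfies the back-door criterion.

Z→Y: minimal back-door set {H, S}.

desc(Z)\{Z}={F,Y}; candidates ⊆ {H,S,T,V,W}.
size 0: {}; under {} Z still reaches {F,H,S,T,V,W,Y} ∋ Y.
size 1: {H}, {S}, {T} …(+2); under {H} Z still reaches {F,S,T,V,W,Y} ∋ Y.
{H,S}: Z⊥Y given {H,S} in G with Z→· removed — back-door holds.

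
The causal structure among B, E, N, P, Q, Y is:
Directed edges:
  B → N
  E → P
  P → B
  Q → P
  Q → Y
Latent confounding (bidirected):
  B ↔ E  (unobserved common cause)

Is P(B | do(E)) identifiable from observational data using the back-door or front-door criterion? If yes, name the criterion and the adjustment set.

desc(E)\{E}={B,N,P}; candidates ⊆ {Q,Y}.
E↔B: latent back-door arc(s) into E.
size 0: {}; under {} E still reaches {B,N} ∋ B.
size 1: {Q}, {Y}; under {Q} E still reaches {B,N} ∋ B.
size 2: {Q,Y}; under {Q,Y} E still reaches {B,N} ∋ B.
E↔B cannot be blocked by any observed set — no back-door set.
{P}: (i) intercepts every directed E→B path; (ii) no back-door E→{P}; (iii) {E} blocks every back-door {P}→B. Front-door holds.
P(B|do(E)) = Σ_{P} P(P|E) Σ_{E'} P(B|P,E')P(E').

P(B|do(E)): frontdoor, adjust for {P}.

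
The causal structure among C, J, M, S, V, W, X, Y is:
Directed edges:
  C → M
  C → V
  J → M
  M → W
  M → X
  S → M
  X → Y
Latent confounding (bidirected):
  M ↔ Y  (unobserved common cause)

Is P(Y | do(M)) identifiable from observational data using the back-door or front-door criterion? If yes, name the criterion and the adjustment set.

P(Y|do(M)): frontdoor, adjust for {X}.

desc(M)\{M}={W,X,Y}; candidates ⊆ {C,J,S,V}.
M↔Y: latent back-door arc(s) into M.
size 0: {}; under {} M still reaches {C,J,S,V,Y} ∋ Y.
size 1: {C}, {J}, {S} …(+1); under {C} M still reaches {J,S,Y} ∋ Y.
size 2: {C,J}, {C,S}, {C,V} …(+3); under {C,J} M still reaches {S,Y} ∋ Y.
M↔Y cannot be blocked by any observed set — no back-door set.
{X}: (i) intercepts every directed M→Y path; (ii) no back-door M→{X}; (iii) {M} blocks every back-door {X}→Y. Front-door holds.
P(Y|do(M)) = Σ_{X} P(X|M) Σ_{M'} P(Y|X,M')P(M').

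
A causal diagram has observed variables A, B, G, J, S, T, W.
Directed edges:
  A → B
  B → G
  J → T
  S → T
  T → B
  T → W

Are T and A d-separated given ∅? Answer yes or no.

Yes — T ⊥ A | ∅.

Bayes-Ball from T | ∅ reaches {B,G,J,S,W}.
A ∉ reach(T|∅) ⇒ T ⊥ A | ∅.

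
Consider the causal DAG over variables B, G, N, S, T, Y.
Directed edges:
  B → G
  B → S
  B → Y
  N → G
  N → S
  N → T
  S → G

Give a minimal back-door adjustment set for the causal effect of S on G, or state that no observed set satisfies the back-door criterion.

desc(S)\{S}={G}; candidates ⊆ {B,N,T,Y}.
size 0: {}; under {} S still reaches {B,G,N,T,Y} ∋ G.
size 1: {B}, {N}, {T} …(+1); under {B} S still reaches {G,N,T} ∋ G.
{B,N}: S⊥G given {B,N} in G with S→· removed — back-door holds.

S→G: minimal back-door set {B, N}.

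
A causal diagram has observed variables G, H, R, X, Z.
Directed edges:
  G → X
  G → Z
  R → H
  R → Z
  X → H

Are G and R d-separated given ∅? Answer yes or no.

Bayes-Ball from G | ∅ reaches {H,X,Z}.
R ∉ reach(G|∅) ⇒ G ⊥ R | ∅.

Yes — G ⊥ R | ∅.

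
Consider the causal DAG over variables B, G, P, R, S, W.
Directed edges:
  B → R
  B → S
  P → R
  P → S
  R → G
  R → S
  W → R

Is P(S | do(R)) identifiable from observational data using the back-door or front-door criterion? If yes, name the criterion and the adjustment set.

desc(R)\{R}={G,S}; candidates ⊆ {B,P,W}.
size 0: {}; under {} R still reaches {B,P,S,W} ∋ S.
size 1: {B}, {P}, {W}; under {B} R still reaches {P,S,W} ∋ S.
{B,P}: R⊥S given {B,P} in G with R→· removed — back-door holds.
P(S|do(R)) = Σ_{B,P} P(S|R,B,P)·P(B,P).

P(S|do(R)): backdoor, adjust for {B, P}.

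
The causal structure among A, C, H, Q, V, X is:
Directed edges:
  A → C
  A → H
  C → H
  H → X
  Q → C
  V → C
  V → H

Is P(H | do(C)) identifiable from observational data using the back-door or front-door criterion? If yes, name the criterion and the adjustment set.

P(H|do(C)): backdoor, adjust for {A, V}.

desc(C)\{C}={H,X}; candidates ⊆ {A,Q,V}.
size 0: {}; under {} C still reaches {A,H,Q,V,X} ∋ H.
size 1: {A}, {Q}, {V}; under {A} C still reaches {H,Q,V,X} ∋ H.
{A,V}: C⊥H given {A,V} in G with C→· removed — back-door holds.
P(H|do(C)) = Σ_{A,V} P(H|C,A,V)·P(A,V).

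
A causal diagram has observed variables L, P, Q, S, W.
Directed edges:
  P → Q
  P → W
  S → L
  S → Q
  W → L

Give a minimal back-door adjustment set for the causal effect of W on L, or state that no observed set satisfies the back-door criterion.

W→L: minimal back-door set ∅.

desc(W)\{W}={L}; candidates ⊆ {P,Q,S}.
∅: W⊥L given ∅ in G with W→· removed — back-door holds.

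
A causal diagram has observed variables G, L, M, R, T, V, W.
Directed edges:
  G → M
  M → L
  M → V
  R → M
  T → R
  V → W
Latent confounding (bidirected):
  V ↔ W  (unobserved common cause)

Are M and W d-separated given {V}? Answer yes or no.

Bayes-Ball from M | {V} reaches {G,L,R,T,W}.
W ∈ reach(M|{V}) ⇒ M ⊥̸ W | {V}.

No — M and W are d-connected given {V}.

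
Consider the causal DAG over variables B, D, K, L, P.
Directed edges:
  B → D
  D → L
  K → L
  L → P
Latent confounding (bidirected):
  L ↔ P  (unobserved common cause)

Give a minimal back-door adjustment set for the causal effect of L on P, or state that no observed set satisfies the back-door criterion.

desc(L)\{L}={P}; candidates ⊆ {B,D,K}.
L↔P: latent back-door arc(s) into L.
size 0: {}; under {} L still reaches {B,D,K,P} ∋ P.
size 1: {B}, {D}, {K}; under {B} L still reaches {D,K,P} ∋ P.
size 2: {B,D}, {B,K}, {D,K}; under {B,D} L still reaches {K,P} ∋ P.
L↔P cannot be blocked by any observed set — no back-door set.

L→P: no observed back-door set.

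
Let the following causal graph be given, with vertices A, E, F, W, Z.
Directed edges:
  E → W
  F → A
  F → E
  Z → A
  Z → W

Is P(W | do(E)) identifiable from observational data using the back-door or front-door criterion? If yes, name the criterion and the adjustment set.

desc(E)\{E}={W}; candidates ⊆ {A,F,Z}.
∅: E⊥W given ∅ in G with E→· removed — back-door holds.
P(W|do(E)) = P(W|E) — no adjustment needed.

P(W|do(E)): backdoor, adjust for ∅.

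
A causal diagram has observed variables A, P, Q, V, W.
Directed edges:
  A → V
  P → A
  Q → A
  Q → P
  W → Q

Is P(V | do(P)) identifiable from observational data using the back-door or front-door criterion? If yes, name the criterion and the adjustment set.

P(V|do(P)): backdoor, adjust for {Q}.

desc(P)\{P}={A,V}; candidates ⊆ {Q,W}.
size 0: {}; under {} P still reaches {A,Q,V,W} ∋ V.
{Q}: P⊥V given {Q} in G with P→· removed — back-door holds.
P(V|do(P)) = Σ_{Q} P(V|P,Q)·P(Q).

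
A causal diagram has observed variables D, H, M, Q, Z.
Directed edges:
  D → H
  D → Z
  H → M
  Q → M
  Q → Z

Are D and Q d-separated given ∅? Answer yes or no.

Yes — D ⊥ Q | ∅.

Bayes-Ball from D | ∅ reaches {H,M,Z}.
Q ∉ reach(D|∅) ⇒ D ⊥ Q | ∅.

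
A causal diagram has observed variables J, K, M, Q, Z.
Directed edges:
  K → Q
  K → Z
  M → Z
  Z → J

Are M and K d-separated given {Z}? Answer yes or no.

No — M and K are d-connected given {Z}.

Bayes-Ball from M | {Z} reaches {K,Q}.
K ∈ reach(M|{Z}) ⇒ M ⊥̸ K | {Z}.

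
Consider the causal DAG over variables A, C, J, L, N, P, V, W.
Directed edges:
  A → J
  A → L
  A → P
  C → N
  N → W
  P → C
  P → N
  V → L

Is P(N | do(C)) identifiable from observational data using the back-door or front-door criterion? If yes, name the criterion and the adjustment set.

P(N|do(C)): backdoor, adjust for {P}.

desc(C)\{C}={N,W}; candidates ⊆ {A,J,L,P,V}.
size 0: {}; under {} C still reaches {A,J,L,N,P,W} ∋ N.
{P}: C⊥N given {P} in G with C→· removed — back-door holds.
P(N|do(C)) = Σ_{P} P(N|C,P)·P(P).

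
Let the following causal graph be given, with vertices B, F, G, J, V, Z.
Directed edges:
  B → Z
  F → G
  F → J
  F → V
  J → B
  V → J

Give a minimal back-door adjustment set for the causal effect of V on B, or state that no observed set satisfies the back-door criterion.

desc(V)\{V}={B,J,Z}; candidates ⊆ {F,G}.
size 0: {}; under {} V still reaches {B,F,G,J,Z} ∋ B.
{F}: V⊥B given {F} in G with V→· removed — back-door holds.

V→B: minimal back-door set {F}.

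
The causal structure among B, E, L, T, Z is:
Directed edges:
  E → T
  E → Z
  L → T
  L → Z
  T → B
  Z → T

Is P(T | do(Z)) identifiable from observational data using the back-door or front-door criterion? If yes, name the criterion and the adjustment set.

desc(Z)\{Z}={B,T}; candidates ⊆ {E,L}.
size 0: {}; under {} Z still reaches {B,E,L,T} ∋ T.
size 1: {E}, {L}; under {E} Z still reaches {B,L,T} ∋ T.
{E,L}: Z⊥T given {E,L} in G with Z→· removed — back-door holds.
P(T|do(Z)) = Σ_{E,L} P(T|Z,E,L)·P(E,L).

P(T|do(Z)): backdoor, adjust for {E, L}.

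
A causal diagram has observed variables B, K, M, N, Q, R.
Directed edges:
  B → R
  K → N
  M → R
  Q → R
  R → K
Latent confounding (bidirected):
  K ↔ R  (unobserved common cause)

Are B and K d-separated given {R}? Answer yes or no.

No — B and K are d-connected given {R}.

Bayes-Ball from B | {R} reaches {K,M,N,Q}.
K ∈ reach(B|{R}) ⇒ B ⊥̸ K | {R}.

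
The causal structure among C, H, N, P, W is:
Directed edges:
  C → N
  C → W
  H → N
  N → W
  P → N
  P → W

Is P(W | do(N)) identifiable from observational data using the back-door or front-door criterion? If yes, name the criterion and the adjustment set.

desc(N)\{N}={W}; candidates ⊆ {C,H,P}.
size 0: {}; under {} N still reaches {C,H,P,W} ∋ W.
size 1: {C}, {H}, {P}; under {C} N still reaches {H,P,W} ∋ W.
{C,P}: N⊥W given {C,P} in G with N→· removed — back-door holds.
P(W|do(N)) = Σ_{C,P} P(W|N,C,P)·P(C,P).

P(W|do(N)): backdoor, adjust for {C, P}.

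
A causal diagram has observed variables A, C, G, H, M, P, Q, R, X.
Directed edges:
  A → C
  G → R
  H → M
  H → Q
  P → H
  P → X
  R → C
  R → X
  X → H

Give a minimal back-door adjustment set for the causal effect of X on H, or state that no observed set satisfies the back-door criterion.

X→H: minimal back-door set {P}.

desc(X)\{X}={H,M,Q}; candidates ⊆ {A,C,G,P,R}.
size 0: {}; under {} X still reaches {C,G,H,M,P,Q,R} ∋ H.
{P}: X⊥H given {P} in G with X→· removed — back-door holds.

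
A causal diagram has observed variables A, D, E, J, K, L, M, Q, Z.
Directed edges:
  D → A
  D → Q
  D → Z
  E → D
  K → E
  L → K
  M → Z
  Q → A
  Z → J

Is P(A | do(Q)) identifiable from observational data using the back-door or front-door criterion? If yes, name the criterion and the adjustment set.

P(A|do(Q)): backdoor, adjust for {D}.

desc(Q)\{Q}={A}; candidates ⊆ {D,E,J,K,L,M,Z}.
size 0: {}; under {} Q still reaches {A,D,E,J,K,L,Z} ∋ A.
{D}: Q⊥A given {D} in G with Q→· removed — back-door holds.
P(A|do(Q)) = Σ_{D} P(A|Q,D)·P(D).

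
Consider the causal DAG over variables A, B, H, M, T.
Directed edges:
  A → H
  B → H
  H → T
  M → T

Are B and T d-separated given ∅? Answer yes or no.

No — B and T are d-connected given ∅.

Bayes-Ball from B | ∅ reaches {H,T}.
T ∈ reach(B|∅) ⇒ B ⊥̸ T | ∅.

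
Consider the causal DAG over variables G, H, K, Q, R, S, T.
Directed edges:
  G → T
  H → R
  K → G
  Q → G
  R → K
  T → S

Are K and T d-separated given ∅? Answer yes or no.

Bayes-Ball from K | ∅ reaches {G,H,R,S,T}.
T ∈ reach(K|∅) ⇒ K ⊥̸ T | ∅.

No — K and T are d-connected given ∅.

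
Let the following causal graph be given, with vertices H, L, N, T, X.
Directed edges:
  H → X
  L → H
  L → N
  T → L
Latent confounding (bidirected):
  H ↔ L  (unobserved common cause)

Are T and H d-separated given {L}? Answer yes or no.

No — T and H are d-connected given {L}.

Bayes-Ball from T | {L} reaches {H,X}.
H ∈ reach(T|{L}) ⇒ T ⊥̸ H | {L}.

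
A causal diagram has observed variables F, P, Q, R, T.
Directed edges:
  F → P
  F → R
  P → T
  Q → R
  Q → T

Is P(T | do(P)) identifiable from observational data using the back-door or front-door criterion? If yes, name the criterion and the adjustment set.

desc(P)\{P}={T}; candidates ⊆ {F,Q,R}.
∅: P⊥T given ∅ in G with P→· removed — back-door holds.
P(T|do(P)) = P(T|P) — no adjustment needed.

P(T|do(P)): backdoor, adjust for ∅.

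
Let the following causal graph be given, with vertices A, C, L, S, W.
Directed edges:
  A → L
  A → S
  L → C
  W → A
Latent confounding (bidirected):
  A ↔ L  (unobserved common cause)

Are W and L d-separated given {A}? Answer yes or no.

No — W and L are d-connected given {A}.

Bayes-Ball from W | {A} reaches {C,L}.
L ∈ reach(W|{A}) ⇒ W ⊥̸ L | {A}.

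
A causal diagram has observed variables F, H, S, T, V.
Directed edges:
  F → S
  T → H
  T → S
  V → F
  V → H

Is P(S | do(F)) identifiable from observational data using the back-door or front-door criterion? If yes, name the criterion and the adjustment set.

P(S|do(F)): backdoor, adjust for ∅.

desc(F)\{F}={S}; candidates ⊆ {H,T,V}.
∅: F⊥S given ∅ in G with F→· removed — back-door holds.
P(S|do(F)) = P(S|F) — no adjustment needed.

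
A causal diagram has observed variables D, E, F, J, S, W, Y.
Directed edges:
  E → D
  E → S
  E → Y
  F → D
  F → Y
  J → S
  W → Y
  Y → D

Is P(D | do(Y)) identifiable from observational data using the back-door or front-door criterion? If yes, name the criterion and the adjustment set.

desc(Y)\{Y}={D}; candidates ⊆ {E,F,J,S,W}.
size 0: {}; under {} Y still reaches {D,E,F,S,W} ∋ D.
size 1: {E}, {F}, {J} …(+2); under {E} Y still reaches {D,F,W} ∋ D.
{E,F}: Y⊥D given {E,F} in G with Y→· removed — back-door holds.
P(D|do(Y)) = Σ_{E,F} P(D|Y,E,F)·P(E,F).

P(D|do(Y)): backdoor, adjust for {E, F}.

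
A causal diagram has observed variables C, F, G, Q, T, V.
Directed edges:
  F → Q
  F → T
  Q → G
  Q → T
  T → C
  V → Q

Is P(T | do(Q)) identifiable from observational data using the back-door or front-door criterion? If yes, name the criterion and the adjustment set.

P(T|do(Q)): backdoor, adjust for {F}.

desc(Q)\{Q}={C,G,T}; candidates ⊆ {F,V}.
size 0: {}; under {} Q still reaches {C,F,T,V} ∋ T.
{F}: Q⊥T given {F} in G with Q→· removed — back-door holds.
P(T|do(Q)) = Σ_{F} P(T|Q,F)·P(F).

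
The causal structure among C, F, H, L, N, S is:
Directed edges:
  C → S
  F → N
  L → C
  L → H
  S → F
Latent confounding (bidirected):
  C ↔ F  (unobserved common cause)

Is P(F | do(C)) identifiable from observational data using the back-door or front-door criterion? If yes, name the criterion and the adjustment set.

desc(C)\{C}={F,N,S}; candidates ⊆ {H,L}.
C↔F: latent back-door arc(s) into C.
size 0: {}; under {} C still reaches {F,H,L,N} ∋ F.
size 1: {H}, {L}; under {H} C still reaches {F,L,N} ∋ F.
size 2: {H,L}; under {H,L} C still reaches {F,N} ∋ F.
C↔F cannot be blocked by any observed set — no back-door set.
{S}: (i) intercepts every directed C→F path; (ii) no back-door C→{S}; (iii) {C} blocks every back-door {S}→F. Front-door holds.
P(F|do(C)) = Σ_{S} P(S|C) Σ_{C'} P(F|S,C')P(C').

P(F|do(C)): frontdoor, adjust for {S}.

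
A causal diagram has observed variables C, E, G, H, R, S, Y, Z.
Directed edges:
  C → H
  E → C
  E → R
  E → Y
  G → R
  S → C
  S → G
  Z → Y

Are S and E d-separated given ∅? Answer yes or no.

Bayes-Ball from S | ∅ reaches {C,G,H,R}.
E ∉ reach(S|∅) ⇒ S ⊥ E | ∅.

Yes — S ⊥ E | ∅.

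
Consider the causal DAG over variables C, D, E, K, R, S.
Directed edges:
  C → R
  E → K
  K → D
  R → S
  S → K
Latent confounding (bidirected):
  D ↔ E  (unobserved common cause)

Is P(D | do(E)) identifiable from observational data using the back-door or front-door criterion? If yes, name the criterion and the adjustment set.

desc(E)\{E}={D,K}; candidates ⊆ {C,R,S}.
E↔D: latent back-door arc(s) into E.
size 0: {}; under {} E still reaches {D} ∋ D.
size 1: {C}, {R}, {S}; under {C} E still reaches {D} ∋ D.
size 2: {C,R}, {C,S}, {R,S}; under {C,R} E still reaches {D} ∋ D.
E↔D cannot be blocked by any observed set — no back-door set.
{K}: (i) intercepts every directed E→D path; (ii) no back-door E→{K}; (iii) {E} blocks every back-door {K}→D. Front-door holds.
P(D|do(E)) = Σ_{K} P(K|E) Σ_{E'} P(D|K,E')P(E').

P(D|do(E)): frontdoor, adjust for {K}.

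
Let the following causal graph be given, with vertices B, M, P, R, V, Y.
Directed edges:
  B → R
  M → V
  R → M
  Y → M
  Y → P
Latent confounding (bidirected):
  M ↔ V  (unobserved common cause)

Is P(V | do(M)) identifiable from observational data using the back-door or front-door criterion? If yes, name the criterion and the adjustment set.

P(V|do(M)): not identifiable (no BD/FD set).

desc(M)\{M}={V}; candidates ⊆ {B,P,R,Y}.
M↔V: latent back-door arc(s) into M.
size 0: {}; under {} M still reaches {B,P,R,V,Y} ∋ V.
size 1: {B}, {P}, {R} …(+1); under {B} M still reaches {P,R,V,Y} ∋ V.
size 2: {B,P}, {B,R}, {B,Y} …(+3); under {B,P} M still reaches {R,V,Y} ∋ V.
M↔V cannot be blocked by any observed set — no back-door set.
No mediator lies on a directed M→…→V path.
Neither criterion identifies P(V|do(M)) in this graph.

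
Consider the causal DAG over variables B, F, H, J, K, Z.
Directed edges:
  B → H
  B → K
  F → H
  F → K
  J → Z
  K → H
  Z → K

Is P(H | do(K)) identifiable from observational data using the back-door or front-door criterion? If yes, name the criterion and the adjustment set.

desc(K)\{K}={H}; candidates ⊆ {B,F,J,Z}.
size 0: {}; under {} K still reaches {B,F,H,J,Z} ∋ H.
size 1: {B}, {F}, {J} …(+1); under {B} K still reaches {F,H,J,Z} ∋ H.
{B,F}: K⊥H given {B,F} in G with K→· removed — back-door holds.
P(H|do(K)) = Σ_{B,F} P(H|K,B,F)·P(B,F).

P(H|do(K)): backdoor, adjust for {B, F}.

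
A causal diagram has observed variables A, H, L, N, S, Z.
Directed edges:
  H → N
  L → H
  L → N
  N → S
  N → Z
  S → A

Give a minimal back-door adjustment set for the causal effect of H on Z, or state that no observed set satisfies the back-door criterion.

H→Z: minimal back-door set {L}.

desc(H)\{H}={A,N,S,Z}; candidates ⊆ {L}.
size 0: {}; under {} H still reaches {A,L,N,S,Z} ∋ Z.
{L}: H⊥Z given {L} in G with H→· removed — back-door holds.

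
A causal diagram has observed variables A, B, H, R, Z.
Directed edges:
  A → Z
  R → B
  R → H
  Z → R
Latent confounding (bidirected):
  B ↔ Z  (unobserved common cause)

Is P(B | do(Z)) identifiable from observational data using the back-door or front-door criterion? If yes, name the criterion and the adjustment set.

desc(Z)\{Z}={B,H,R}; candidates ⊆ {A}.
Z↔B: latent back-door arc(s) into Z.
size 0: {}; under {} Z still reaches {A,B} ∋ B.
size 1: {A}; under {A} Z still reaches {B} ∋ B.
Z↔B cannot be blocked by any observed set — no back-door set.
{R}: (i) intercepts every directed Z→B path; (ii) no back-door Z→{R}; (iii) {Z} blocks every back-door {R}→B. Front-door holds.
P(B|do(Z)) = Σ_{R} P(R|Z) Σ_{Z'} P(B|R,Z')P(Z').

P(B|do(Z)): frontdoor, adjust for {R}.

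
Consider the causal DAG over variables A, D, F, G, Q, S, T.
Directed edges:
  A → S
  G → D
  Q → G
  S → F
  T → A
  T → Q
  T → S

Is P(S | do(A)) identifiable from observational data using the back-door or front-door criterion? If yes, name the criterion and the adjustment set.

desc(A)\{A}={F,S}; candidates ⊆ {D,G,Q,T}.
size 0: {}; under {} A still reaches {D,F,G,Q,S,T} ∋ S.
{T}: A⊥S given {T} in G with A→· removed — back-door holds.
P(S|do(A)) = Σ_{T} P(S|A,T)·P(T).

P(S|do(A)): backdoor, adjust for {T}.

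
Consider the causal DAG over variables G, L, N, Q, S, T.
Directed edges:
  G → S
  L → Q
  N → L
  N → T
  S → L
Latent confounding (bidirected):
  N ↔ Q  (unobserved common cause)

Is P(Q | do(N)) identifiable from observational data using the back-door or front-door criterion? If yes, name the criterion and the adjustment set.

P(Q|do(N)): frontdoor, adjust for {L}.

desc(N)\{N}={L,Q,T}; candidates ⊆ {G,S}.
N↔Q: latent back-door arc(s) into N.
size 0: {}; under {} N still reaches {Q} ∋ Q.
size 1: {G}, {S}; under {G} N still reaches {Q} ∋ Q.
size 2: {G,S}; under {G,S} N still reaches {Q} ∋ Q.
N↔Q cannot be blocked by any observed set — no back-door set.
{L}: (i) intercepts every directed N→Q path; (ii) no back-door N→{L}; (iii) {N} blocks every back-door {L}→Q. Front-door holds.
P(Q|do(N)) = Σ_{L} P(L|N) Σ_{N'} P(Q|L,N')P(N').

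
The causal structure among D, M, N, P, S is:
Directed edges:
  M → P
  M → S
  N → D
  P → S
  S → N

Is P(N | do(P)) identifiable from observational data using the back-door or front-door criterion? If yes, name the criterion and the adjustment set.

P(N|do(P)): backdoor, adjust for {M}.

desc(P)\{P}={D,N,S}; candidates ⊆ {M}.
size 0: {}; under {} P still reaches {D,M,N,S} ∋ N.
{M}: P⊥N given {M} in G with P→· removed — back-door holds.
P(N|do(P)) = Σ_{M} P(N|P,M)·P(M).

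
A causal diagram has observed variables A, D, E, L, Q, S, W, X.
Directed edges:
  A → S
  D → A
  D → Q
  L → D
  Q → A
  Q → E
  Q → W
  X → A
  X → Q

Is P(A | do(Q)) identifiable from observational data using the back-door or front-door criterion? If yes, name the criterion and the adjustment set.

P(A|do(Q)): backdoor, adjust for {D, X}.

desc(Q)\{Q}={A,E,S,W}; candidates ⊆ {D,L,X}.
size 0: {}; under {} Q still reaches {A,D,L,S,X} ∋ A.
size 1: {D}, {L}, {X}; under {D} Q still reaches {A,S,X} ∋ A.
{D,X}: Q⊥A given {D,X} in G with Q→· removed — back-door holds.
P(A|do(Q)) = Σ_{D,X} P(A|Q,D,X)·P(D,X).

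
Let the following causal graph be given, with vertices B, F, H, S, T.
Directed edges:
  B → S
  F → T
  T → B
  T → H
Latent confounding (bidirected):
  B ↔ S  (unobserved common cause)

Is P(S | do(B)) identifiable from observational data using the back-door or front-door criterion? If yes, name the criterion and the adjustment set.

desc(B)\{B}={S}; candidates ⊆ {F,H,T}.
B↔S: latent back-door arc(s) into B.
size 0: {}; under {} B still reaches {F,H,S,T} ∋ S.
size 1: {F}, {H}, {T}; under {F} B still reaches {H,S,T} ∋ S.
size 2: {F,H}, {F,T}, {H,T}; under {F,H} B still reaches {S,T} ∋ S.
B↔S cannot be blocked by any observed set — no back-door set.
No mediator lies on a directed B→…→S path.
Neither criterion identifies P(S|do(B)) in this graph.

P(S|do(B)): not identifiable (no BD/FD set).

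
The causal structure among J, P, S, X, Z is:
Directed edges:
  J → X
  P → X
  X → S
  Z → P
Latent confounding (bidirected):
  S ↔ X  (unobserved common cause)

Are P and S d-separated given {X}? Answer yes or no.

No — P and S are d-connected given {X}.

Bayes-Ball from P | {X} reaches {J,S,Z}.
S ∈ reach(P|{X}) ⇒ P ⊥̸ S | {X}.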